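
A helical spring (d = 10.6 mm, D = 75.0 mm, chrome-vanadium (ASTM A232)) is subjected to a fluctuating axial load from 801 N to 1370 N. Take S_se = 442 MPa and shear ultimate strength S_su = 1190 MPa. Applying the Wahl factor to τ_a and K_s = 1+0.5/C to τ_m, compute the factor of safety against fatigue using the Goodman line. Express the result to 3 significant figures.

C = D/d = 75.0/10.6 = 7.0755; K_W = (4C−1)/(4C−4)+0.615/C = 1.2104; K_s = 1+0.5/C = 1.0707
F_a = (F_max−F_min)/2 = 284.5 N; F_m = (F_max+F_min)/2 = 1085.5 N
τ_a = K_W·8F_aD/(πd³) = 1.2104 × 45.621 = 55.218 MPa
τ_m = K_s·8F_mD/(πd³) = 1.0707 × 174.07 = 186.37 MPa
Goodman: 1/n_f = τ_a/S_se + τ_m/S_su = 55.218/442 + 186.37/1190 = 0.12493 + 0.15661 = 0.28154
n_f = 1/0.28154 = 3.552

3.55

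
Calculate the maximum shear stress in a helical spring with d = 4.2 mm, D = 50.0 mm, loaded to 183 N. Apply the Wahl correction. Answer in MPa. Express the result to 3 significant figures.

352 MPa

Spring index C = D/d = 50.0/4.2 = 11.9048
K_W = (4C−1)/(4C−4) + 0.615/C = 46.619/43.619 + 0.0517 = 1.1204
τ₀ = 8FD/(πd³) = 8·183·50.0/(π·4.2³) = 73200/232.75 = 314.49 MPa
τ_max = K·τ₀ = 1.1204 × 314.49 = 352.37 MPa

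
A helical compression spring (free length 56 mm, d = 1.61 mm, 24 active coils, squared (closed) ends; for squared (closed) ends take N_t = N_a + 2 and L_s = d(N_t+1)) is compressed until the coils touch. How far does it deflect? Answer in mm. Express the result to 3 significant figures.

12.5 mm

N_t = 26; L_s = 1.61·27 = 43.47 mm
δ_solid = L₀ − L_s = 56 − 43.47 = 12.53 mm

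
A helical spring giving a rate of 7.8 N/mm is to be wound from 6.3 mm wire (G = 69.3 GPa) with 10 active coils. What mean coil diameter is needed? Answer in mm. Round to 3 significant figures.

55.9 mm

D = (Gd⁴/(8N_a·k))^(1/3) = (69.3×10³·6.3⁴/(8·10·7.8))^(1/3)
  = (174949)^(1/3) = 55.9290 mm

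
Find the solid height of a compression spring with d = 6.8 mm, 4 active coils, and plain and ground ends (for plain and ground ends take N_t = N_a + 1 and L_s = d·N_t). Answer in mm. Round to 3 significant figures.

plain and ground ends: N_t = N_a + 1 = 4 + 1 = 5
L_s = d·N_t = 6.8 × 5 = 34 mm

34.0 mm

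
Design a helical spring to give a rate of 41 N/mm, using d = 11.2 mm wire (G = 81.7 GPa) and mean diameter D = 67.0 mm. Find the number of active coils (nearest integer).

13

N_a = Gd⁴/(8D³k) = (81.7×10³ × 11.2⁴)/(8 × 67.0³ × 41)
    = 1.28557e+09 / 9.86503e+07 = 13.03 → 13 coils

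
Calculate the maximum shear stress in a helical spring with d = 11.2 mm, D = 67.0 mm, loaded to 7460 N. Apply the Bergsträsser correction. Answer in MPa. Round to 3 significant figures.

Spring index C = D/d = 67.0/11.2 = 5.9821
K_B = (4C+2)/(4C−3) = 25.929/20.929 = 1.2389
τ₀ = 8FD/(πd³) = 8·7460·67.0/(π·11.2³) = 3.99856e+06/4413.7 = 905.94 MPa
τ_max = K·τ₀ = 1.2389 × 905.94 = 1122.4 MPa

1120 MPa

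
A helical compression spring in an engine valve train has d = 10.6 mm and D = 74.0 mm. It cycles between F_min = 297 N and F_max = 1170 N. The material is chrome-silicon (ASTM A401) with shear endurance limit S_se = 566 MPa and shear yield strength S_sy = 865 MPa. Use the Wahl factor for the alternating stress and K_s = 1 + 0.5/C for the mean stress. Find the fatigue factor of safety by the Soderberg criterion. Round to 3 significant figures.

3.43

C = D/d = 74.0/10.6 = 6.9811; K_W = (4C−1)/(4C−4)+0.615/C = 1.2135; K_s = 1+0.5/C = 1.0716
F_a = (F_max−F_min)/2 = 436.5 N; F_m = (F_max+F_min)/2 = 733.5 N
τ_a = K_W·8F_aD/(πd³) = 1.2135 × 69.062 = 83.806 MPa
τ_m = K_s·8F_mD/(πd³) = 1.0716 × 116.05 = 124.36 MPa
Soderberg: 1/n_f = τ_a/S_se + τ_m/S_sy = 83.806/566 + 124.36/865 = 0.14807 + 0.14377 = 0.29184
n_f = 1/0.29184 = 3.427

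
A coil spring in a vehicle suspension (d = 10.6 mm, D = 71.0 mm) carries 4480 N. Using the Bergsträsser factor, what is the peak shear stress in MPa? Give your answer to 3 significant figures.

Spring index C = D/d = 71.0/10.6 = 6.6981
K_B = (4C+2)/(4C−3) = 28.792/23.792 = 1.2102
τ₀ = 8FD/(πd³) = 8·4480·71.0/(π·10.6³) = 2.54464e+06/3741.7 = 680.08 MPa
τ_max = K·τ₀ = 1.2102 × 680.08 = 823 MPa

823 MPa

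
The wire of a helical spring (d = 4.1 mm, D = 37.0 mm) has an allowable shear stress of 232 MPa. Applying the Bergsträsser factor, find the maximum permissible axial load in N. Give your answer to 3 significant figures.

147 N

C = D/d = 37.0/4.1 = 9.0244
K_B = (4C+2)/(4C−3) = 38.098/33.098 = 1.1511
τ_max = K·8FD/(πd³) → F_max = τ_allow·πd³/(8DK)
F_max = 232·π·4.1³/(8·37.0·1.1511) = 50233/340.72 = 147.43 N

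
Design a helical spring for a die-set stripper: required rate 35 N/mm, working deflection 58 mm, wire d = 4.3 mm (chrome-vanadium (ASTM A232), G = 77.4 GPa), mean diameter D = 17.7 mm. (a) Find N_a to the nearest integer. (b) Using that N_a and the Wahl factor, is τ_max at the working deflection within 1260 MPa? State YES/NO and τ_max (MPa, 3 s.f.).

N_a = Gd⁴/(8D³k) = (77.4×10³)(4.3⁴)/(8·17.7³·35) = 17.04 → N_a = 17
Actual rate k = Gd⁴/(8D³·17) = 35.088 N/mm
Working load F = kδ = 35.088·58 = 2035.1 N
C = 17.7/4.3 = 4.1163; K_W = (4C−1)/(4C−4)+0.615/C = 1.3901
τ_max = K_W·8FD/(πd³) = 1.3901·1153.7 = 1603.7 MPa
τ_max > 1260 MPa → exceeds allowable

(a) 17 coils; (b) NO, τ_max = 1600 MPa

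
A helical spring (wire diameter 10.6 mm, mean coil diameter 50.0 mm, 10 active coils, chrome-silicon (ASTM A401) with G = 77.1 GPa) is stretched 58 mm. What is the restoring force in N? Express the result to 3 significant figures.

k = Gd⁴/(8D³N_a) = (77.1×10³)(10.6⁴)/(8·50.0³·10) = 97.337 N/mm
F = k·δ = 97.337 × 58 = 5645.5 N

5650 N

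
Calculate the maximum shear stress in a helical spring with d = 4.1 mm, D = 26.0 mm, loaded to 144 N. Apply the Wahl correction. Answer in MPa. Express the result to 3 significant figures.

171 MPa

Spring index C = D/d = 26.0/4.1 = 6.3415
K_W = (4C−1)/(4C−4) + 0.615/C = 24.366/21.366 + 0.0970 = 1.2374
τ₀ = 8FD/(πd³) = 8·144·26.0/(π·4.1³) = 29952/216.52 = 138.33 MPa
τ_max = K·τ₀ = 1.2374 × 138.33 = 171.17 MPa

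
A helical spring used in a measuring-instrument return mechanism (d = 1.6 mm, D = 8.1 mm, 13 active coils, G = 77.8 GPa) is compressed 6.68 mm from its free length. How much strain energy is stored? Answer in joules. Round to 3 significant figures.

k = Gd⁴/(8D³N_a) = (77.8×10³)(1.6⁴)/(8·8.1³·13) = 9.2251 N/mm
U = ½kδ² = 0.5 × 9.2251 × 6.68² = 205.82 N·mm = 0.20582 J

0.206 J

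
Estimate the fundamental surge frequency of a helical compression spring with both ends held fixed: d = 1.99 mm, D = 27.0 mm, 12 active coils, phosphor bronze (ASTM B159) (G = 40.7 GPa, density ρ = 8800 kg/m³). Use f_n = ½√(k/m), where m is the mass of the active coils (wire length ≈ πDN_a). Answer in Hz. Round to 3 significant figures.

55.1 Hz

k = Gd⁴/(8D³N_a) = (40.7×10³)(1.99⁴)/(8·27.0³·12) = 0.33779 N/mm = 337.79 N/m
Wire length L = πDN_a = π·27.0·12 = 1017.9 mm
m = ρ·(πd²/4)·L = 8800 × 3.1103×10⁻⁶ m² × 1.0179 m = 0.02786 kg
f_n = ½√(k/m) = 0.5·√(337.79/0.02786) = 0.5·√(12125) = 55.056 Hz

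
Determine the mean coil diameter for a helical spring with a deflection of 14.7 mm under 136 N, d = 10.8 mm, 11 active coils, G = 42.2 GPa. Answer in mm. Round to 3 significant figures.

Required rate k = F/δ = 136/14.7 = 9.2517 N/mm
D = (Gd⁴/(8N_a·k))^(1/3) = (42.2×10³·10.8⁴/(8·11·9.2517))^(1/3)
  = (705185)^(1/3) = 89.0091 mm

89.0 mm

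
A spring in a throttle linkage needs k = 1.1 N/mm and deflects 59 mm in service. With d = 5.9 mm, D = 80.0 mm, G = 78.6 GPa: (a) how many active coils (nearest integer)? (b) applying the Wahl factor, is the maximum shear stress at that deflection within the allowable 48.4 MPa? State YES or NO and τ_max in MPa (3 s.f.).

N_a = Gd⁴/(8D³k) = (78.6×10³)(5.9⁴)/(8·80.0³·1.1) = 21.14 → N_a = 21
Actual rate k = Gd⁴/(8D³·21) = 1.1073 N/mm
Working load F = kδ = 1.1073·59 = 65.329 N
C = 80.0/5.9 = 13.5593; K_W = (4C−1)/(4C−4)+0.615/C = 1.1051
τ_max = K_W·8FD/(πd³) = 1.1051·64.8 = 71.609 MPa
τ_max > 48.4 MPa → exceeds allowable

(a) 21 coils; (b) NO, τ_max = 71.6 MPa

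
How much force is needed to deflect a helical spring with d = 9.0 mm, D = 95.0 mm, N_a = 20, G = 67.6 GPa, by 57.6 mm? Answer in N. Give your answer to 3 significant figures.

k = Gd⁴/(8D³N_a) = (67.6×10³)(9.0⁴)/(8·95.0³·20) = 3.2332 N/mm
F = k·δ = 3.2332 × 57.6 = 186.23 N

186 N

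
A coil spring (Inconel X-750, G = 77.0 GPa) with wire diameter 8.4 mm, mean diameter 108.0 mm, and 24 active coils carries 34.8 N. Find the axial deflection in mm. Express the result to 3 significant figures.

22.0 mm

k = Gd⁴/(8D³N_a) = (77.0×10³)(8.4⁴)/(8·108.0³·24) = 1.585 N/mm
δ = F/k = 34.8 / 1.585 = 21.956 mm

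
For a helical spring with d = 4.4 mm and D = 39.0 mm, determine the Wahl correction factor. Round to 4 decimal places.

1.1648

C = D/d = 39.0/4.4 = 8.8636
K_W = (4C−1)/(4C−4) + 0.615/C = 34.455/31.455 + 0.0694 = 1.1648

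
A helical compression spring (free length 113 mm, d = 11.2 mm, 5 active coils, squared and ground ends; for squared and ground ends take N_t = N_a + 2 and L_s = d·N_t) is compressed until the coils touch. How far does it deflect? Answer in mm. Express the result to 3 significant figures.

34.6 mm

N_t = 7; L_s = 11.2·7 = 78.4 mm
δ_solid = L₀ − L_s = 113 − 78.4 = 34.6 mm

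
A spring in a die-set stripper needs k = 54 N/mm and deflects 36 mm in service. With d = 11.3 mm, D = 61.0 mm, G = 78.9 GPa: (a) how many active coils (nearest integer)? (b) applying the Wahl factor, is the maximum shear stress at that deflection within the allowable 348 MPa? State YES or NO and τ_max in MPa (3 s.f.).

(a) 13 coils; (b) YES, τ_max = 271 MPa

N_a = Gd⁴/(8D³k) = (78.9×10³)(11.3⁴)/(8·61.0³·54) = 13.12 → N_a = 13
Actual rate k = Gd⁴/(8D³·13) = 54.496 N/mm
Working load F = kδ = 54.496·36 = 1961.9 N
C = 61.0/11.3 = 5.3982; K_W = (4C−1)/(4C−4)+0.615/C = 1.2844
τ_max = K_W·8FD/(πd³) = 1.2844·211.21 = 271.28 MPa
τ_max ≤ 348 MPa → acceptable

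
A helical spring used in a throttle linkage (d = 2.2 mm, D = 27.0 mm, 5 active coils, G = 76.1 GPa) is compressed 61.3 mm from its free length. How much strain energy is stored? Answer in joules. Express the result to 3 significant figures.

k = Gd⁴/(8D³N_a) = (76.1×10³)(2.2⁴)/(8·27.0³·5) = 2.2642 N/mm
U = ½kδ² = 0.5 × 2.2642 × 61.3² = 4254.2 N·mm = 4.2542 J

4.25 J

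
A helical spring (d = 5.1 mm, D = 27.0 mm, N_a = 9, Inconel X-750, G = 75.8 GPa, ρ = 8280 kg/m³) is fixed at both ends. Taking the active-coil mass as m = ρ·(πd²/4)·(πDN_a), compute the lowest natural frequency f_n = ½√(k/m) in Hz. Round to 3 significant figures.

k = Gd⁴/(8D³N_a) = (75.8×10³)(5.1⁴)/(8·27.0³·9) = 36.185 N/mm = 36185 N/m
Wire length L = πDN_a = π·27.0·9 = 763.41 mm
m = ρ·(πd²/4)·L = 8280 × 20.428×10⁻⁶ m² × 0.76341 m = 0.12913 kg
f_n = ½√(k/m) = 0.5·√(36185/0.12913) = 0.5·√(2.8023e+05) = 264.68 Hz

265 Hz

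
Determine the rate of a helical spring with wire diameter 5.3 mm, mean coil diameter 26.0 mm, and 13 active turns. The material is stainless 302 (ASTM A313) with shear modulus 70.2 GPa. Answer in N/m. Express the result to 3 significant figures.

k = Gd⁴/(8D³N_a) = (70.2×10³ × 5.3⁴) / (8 × 26.0³ × 13)
  = 5.53912e+07 / 1.8279e+06 = 30.303 N/mm = 30303 N/m

30300 N/m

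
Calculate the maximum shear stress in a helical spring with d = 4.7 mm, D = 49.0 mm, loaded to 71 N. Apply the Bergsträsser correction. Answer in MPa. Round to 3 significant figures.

96.4 MPa

Spring index C = D/d = 49.0/4.7 = 10.4255
K_B = (4C+2)/(4C−3) = 43.702/38.702 = 1.1292
τ₀ = 8FD/(πd³) = 8·71·49.0/(π·4.7³) = 27832/326.17 = 85.33 MPa
τ_max = K·τ₀ = 1.1292 × 85.33 = 96.354 MPa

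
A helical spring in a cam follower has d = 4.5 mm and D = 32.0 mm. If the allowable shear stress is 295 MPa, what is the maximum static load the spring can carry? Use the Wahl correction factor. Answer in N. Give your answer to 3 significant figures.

273 N

C = D/d = 32.0/4.5 = 7.1111
K_W = (4C−1)/(4C−4) + 0.615/C = 27.444/24.444 + 0.0865 = 1.2092
τ_max = K·8FD/(πd³) → F_max = τ_allow·πd³/(8DK)
F_max = 295·π·4.5³/(8·32.0·1.2092) = 84452/309.56 = 272.81 N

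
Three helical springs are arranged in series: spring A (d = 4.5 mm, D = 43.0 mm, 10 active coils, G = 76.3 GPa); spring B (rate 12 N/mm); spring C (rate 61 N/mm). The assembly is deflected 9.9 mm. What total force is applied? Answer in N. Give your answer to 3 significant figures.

32.7 N

k_A = Gd⁴/(8D³N_a) = (76.3×10³)(4.5⁴)/(8·43.0³·10) = 4.919 N/mm
Series: 1/k_eq = 1/4.919 + 1/12 + 1/61 = 0.30302; k_eq = 3.3001 N/mm
F = k_eq·δ = 3.3001·9.9 = 32.671 N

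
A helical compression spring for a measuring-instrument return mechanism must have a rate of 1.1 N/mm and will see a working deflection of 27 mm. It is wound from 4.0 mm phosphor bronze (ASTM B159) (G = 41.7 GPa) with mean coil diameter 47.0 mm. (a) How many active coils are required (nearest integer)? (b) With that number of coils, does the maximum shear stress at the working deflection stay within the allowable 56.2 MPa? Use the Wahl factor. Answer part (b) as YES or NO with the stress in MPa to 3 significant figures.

N_a = Gd⁴/(8D³k) = (41.7×10³)(4.0⁴)/(8·47.0³·1.1) = 11.68 → N_a = 12
Actual rate k = Gd⁴/(8D³·12) = 1.0711 N/mm
Working load F = kδ = 1.0711·27 = 28.918 N
C = 47.0/4.0 = 11.7500; K_W = (4C−1)/(4C−4)+0.615/C = 1.1221
τ_max = K_W·8FD/(πd³) = 1.1221·54.08 = 60.683 MPa
τ_max > 56.2 MPa → exceeds allowable

(a) 12 coils; (b) NO, τ_max = 60.7 MPa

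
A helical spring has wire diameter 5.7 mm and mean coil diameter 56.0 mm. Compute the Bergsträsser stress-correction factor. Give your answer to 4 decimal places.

C = D/d = 56.0/5.7 = 9.8246
K_B = (4C+2)/(4C−3) = 41.298/36.298 = 1.1377

1.1377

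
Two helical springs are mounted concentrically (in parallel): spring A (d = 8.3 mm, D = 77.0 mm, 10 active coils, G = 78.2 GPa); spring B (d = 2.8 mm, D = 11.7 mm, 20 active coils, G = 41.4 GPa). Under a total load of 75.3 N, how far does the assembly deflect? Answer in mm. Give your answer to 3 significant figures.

k_A = Gd⁴/(8D³N_a) = (78.2×10³)(8.3⁴)/(8·77.0³·10) = 10.161 N/mm
k_B = Gd⁴/(8D³N_a) = (41.4×10³)(2.8⁴)/(8·11.7³·20) = 9.9301 N/mm
Parallel: k_eq = 10.161 + 9.9301 = 20.092 N/mm
δ = F/k_eq = 75.3/20.092 = 3.7478 mm

3.75 mm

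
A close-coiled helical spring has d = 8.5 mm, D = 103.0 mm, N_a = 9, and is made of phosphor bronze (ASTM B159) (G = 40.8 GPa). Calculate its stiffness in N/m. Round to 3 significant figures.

k = Gd⁴/(8D³N_a) = (40.8×10³ × 8.5⁴) / (8 × 103.0³ × 9)
  = 2.12979e+08 / 7.86763e+07 = 2.707 N/mm = 2707 N/m

2710 N/m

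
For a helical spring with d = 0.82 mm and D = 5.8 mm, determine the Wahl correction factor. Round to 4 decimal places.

1.2104

C = D/d = 5.8/0.82 = 7.0732
K_W = (4C−1)/(4C−4) + 0.615/C = 27.293/24.293 + 0.0869 = 1.2104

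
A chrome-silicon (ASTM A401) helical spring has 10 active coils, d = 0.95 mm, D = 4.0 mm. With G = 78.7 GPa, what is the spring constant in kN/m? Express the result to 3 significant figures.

k = Gd⁴/(8D³N_a) = (78.7×10³ × 0.95⁴) / (8 × 4.0³ × 10)
  = 64101.6 / 5120 = 12.52 N/mm

12.5 kN/m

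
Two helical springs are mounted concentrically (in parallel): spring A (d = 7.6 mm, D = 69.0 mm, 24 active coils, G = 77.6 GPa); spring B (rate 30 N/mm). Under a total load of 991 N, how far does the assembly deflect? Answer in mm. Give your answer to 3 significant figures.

k_A = Gd⁴/(8D³N_a) = (77.6×10³)(7.6⁴)/(8·69.0³·24) = 4.1046 N/mm
Parallel: k_eq = 4.1046 + 30 = 34.105 N/mm
δ = F/k_eq = 991/34.105 = 29.058 mm

29.1 mm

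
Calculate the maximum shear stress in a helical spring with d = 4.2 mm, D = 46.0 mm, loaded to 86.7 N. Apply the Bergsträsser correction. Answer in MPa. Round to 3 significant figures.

154 MPa

Spring index C = D/d = 46.0/4.2 = 10.9524
K_B = (4C+2)/(4C−3) = 45.810/40.810 = 1.1225
τ₀ = 8FD/(πd³) = 8·86.7·46.0/(π·4.2³) = 31905.6/232.75 = 137.08 MPa
τ_max = K·τ₀ = 1.1225 × 137.08 = 153.87 MPa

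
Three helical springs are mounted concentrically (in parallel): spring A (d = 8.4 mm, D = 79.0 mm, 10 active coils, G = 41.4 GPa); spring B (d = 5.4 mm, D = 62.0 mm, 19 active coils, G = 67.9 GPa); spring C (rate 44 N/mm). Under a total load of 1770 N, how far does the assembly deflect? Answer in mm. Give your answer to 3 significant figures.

34.8 mm

k_A = Gd⁴/(8D³N_a) = (41.4×10³)(8.4⁴)/(8·79.0³·10) = 5.2257 N/mm
k_B = Gd⁴/(8D³N_a) = (67.9×10³)(5.4⁴)/(8·62.0³·19) = 1.5938 N/mm
Parallel: k_eq = 5.2257 + 1.5938 + 44 = 50.819 N/mm
δ = F/k_eq = 1770/50.819 = 34.829 mm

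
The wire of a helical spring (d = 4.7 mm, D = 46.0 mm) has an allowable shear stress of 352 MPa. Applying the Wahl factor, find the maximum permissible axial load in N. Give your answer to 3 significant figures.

C = D/d = 46.0/4.7 = 9.7872
K_W = (4C−1)/(4C−4) + 0.615/C = 38.149/35.149 + 0.0628 = 1.1482
τ_max = K·8FD/(πd³) → F_max = τ_allow·πd³/(8DK)
F_max = 352·π·4.7³/(8·46.0·1.1482) = 1.1481e+05/422.53 = 271.72 N

272 N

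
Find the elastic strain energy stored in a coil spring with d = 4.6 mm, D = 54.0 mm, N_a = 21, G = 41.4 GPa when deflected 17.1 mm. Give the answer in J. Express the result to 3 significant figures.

k = Gd⁴/(8D³N_a) = (41.4×10³)(4.6⁴)/(8·54.0³·21) = 0.70071 N/mm
U = ½kδ² = 0.5 × 0.70071 × 17.1² = 102.45 N·mm = 0.10245 J

0.102 J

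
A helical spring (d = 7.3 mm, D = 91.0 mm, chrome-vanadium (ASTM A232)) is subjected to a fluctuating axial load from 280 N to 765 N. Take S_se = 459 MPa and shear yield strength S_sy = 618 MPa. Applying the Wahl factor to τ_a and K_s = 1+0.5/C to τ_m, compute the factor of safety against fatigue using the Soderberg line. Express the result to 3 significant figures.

C = D/d = 91.0/7.3 = 12.4658; K_W = (4C−1)/(4C−4)+0.615/C = 1.1147; K_s = 1+0.5/C = 1.0401
F_a = (F_max−F_min)/2 = 242.5 N; F_m = (F_max+F_min)/2 = 522.5 N
τ_a = K_W·8F_aD/(πd³) = 1.1147 × 144.45 = 161.03 MPa
τ_m = K_s·8F_mD/(πd³) = 1.0401 × 311.24 = 323.73 MPa
Soderberg: 1/n_f = τ_a/S_se + τ_m/S_sy = 161.03/459 + 323.73/618 = 0.35082 + 0.52383 = 0.87465
n_f = 1/0.87465 = 1.143

1.14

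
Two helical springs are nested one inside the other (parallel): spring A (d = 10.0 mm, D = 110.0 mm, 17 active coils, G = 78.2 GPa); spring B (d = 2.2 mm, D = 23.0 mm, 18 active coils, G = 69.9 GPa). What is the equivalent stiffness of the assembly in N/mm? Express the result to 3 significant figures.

k_A = Gd⁴/(8D³N_a) = (78.2×10³)(10.0⁴)/(8·110.0³·17) = 4.3201 N/mm
k_B = Gd⁴/(8D³N_a) = (69.9×10³)(2.2⁴)/(8·23.0³·18) = 0.93459 N/mm
Parallel: k_eq = 4.3201 + 0.93459 = 5.2547 N/mm

5.25 N/mm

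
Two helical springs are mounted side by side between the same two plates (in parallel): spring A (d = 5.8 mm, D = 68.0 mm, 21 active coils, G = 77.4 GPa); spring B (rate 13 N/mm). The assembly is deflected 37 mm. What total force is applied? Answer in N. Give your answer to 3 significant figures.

k_A = Gd⁴/(8D³N_a) = (77.4×10³)(5.8⁴)/(8·68.0³·21) = 1.6581 N/mm
Parallel: k_eq = 1.6581 + 13 = 14.658 N/mm
F = k_eq·δ = 14.658·37 = 542.35 N

542 N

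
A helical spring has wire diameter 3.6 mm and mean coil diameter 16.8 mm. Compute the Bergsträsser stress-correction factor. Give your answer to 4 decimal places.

1.3191

C = D/d = 16.8/3.6 = 4.6667
K_B = (4C+2)/(4C−3) = 20.667/15.667 = 1.3191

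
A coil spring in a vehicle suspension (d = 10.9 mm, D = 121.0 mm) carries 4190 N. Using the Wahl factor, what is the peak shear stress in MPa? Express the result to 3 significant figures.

Spring index C = D/d = 121.0/10.9 = 11.1009
K_W = (4C−1)/(4C−4) + 0.615/C = 43.404/40.404 + 0.0554 = 1.1297
τ₀ = 8FD/(πd³) = 8·4190·121.0/(π·10.9³) = 4.05592e+06/4068.5 = 996.92 MPa
τ_max = K·τ₀ = 1.1297 × 996.92 = 1126.2 MPa

1130 MPa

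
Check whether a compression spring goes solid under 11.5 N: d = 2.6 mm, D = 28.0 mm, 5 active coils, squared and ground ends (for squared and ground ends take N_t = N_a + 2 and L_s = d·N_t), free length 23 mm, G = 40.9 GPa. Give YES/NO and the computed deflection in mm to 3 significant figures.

k = Gd⁴/(8D³N_a) = (40.9×10³)(2.6⁴)/(8·28.0³·5) = 2.1285 N/mm
N_t = 7; L_s = 2.6·7 = 18.2 mm; δ_solid = L₀ − L_s = 23 − 18.2 = 4.8 mm
δ = F/k = 11.5/2.1285 = 5.4028 mm
δ ≥ δ_solid → spring goes solid

YES, δ = 5.40 mm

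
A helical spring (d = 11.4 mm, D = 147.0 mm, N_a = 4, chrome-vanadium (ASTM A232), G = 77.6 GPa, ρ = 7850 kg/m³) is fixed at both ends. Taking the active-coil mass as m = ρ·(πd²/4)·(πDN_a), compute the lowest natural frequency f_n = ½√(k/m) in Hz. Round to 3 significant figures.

46.7 Hz

k = Gd⁴/(8D³N_a) = (77.6×10³)(11.4⁴)/(8·147.0³·4) = 12.894 N/mm = 12894 N/m
Wire length L = πDN_a = π·147.0·4 = 1847.3 mm
m = ρ·(πd²/4)·L = 7850 × 102.07×10⁻⁶ m² × 1.8473 m = 1.4801 kg
f_n = ½√(k/m) = 0.5·√(12894/1.4801) = 0.5·√(8711.3) = 46.667 Hz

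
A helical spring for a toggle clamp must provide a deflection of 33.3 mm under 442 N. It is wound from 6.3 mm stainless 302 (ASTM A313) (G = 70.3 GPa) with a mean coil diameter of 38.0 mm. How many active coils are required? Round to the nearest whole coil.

Required rate k = F/δ = 442/33.3 = 13.273 N/mm
N_a = Gd⁴/(8D³k) = (70.3×10³ × 6.3⁴)/(8 × 38.0³ × 13.273)
    = 1.10743e+08 / 5.82665e+06 = 19.01 → 19 coils

19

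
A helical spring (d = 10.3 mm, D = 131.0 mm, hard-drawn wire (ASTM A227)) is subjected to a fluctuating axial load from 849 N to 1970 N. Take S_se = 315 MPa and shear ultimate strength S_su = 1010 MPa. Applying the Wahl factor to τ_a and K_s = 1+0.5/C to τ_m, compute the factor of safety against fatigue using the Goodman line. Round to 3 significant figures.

0.955

C = D/d = 131.0/10.3 = 12.7184; K_W = (4C−1)/(4C−4)+0.615/C = 1.1124; K_s = 1+0.5/C = 1.0393
F_a = (F_max−F_min)/2 = 560.5 N; F_m = (F_max+F_min)/2 = 1409.5 N
τ_a = K_W·8F_aD/(πd³) = 1.1124 × 171.11 = 190.34 MPa
τ_m = K_s·8F_mD/(πd³) = 1.0393 × 430.29 = 447.21 MPa
Goodman: 1/n_f = τ_a/S_se + τ_m/S_su = 190.34/315 + 447.21/1010 = 0.60424 + 0.44278 = 1.047
n_f = 1/1.047 = 0.9551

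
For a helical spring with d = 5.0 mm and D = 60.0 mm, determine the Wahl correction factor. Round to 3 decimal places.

C = D/d = 60.0/5.0 = 12.0000
K_W = (4C−1)/(4C−4) + 0.615/C = 47.000/44.000 + 0.0512 = 1.1194

1.119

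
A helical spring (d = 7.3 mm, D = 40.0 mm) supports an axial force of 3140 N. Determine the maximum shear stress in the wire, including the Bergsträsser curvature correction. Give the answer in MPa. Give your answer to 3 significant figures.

Spring index C = D/d = 40.0/7.3 = 5.4795
K_B = (4C+2)/(4C−3) = 23.918/18.918 = 1.2643
τ₀ = 8FD/(πd³) = 8·3140·40.0/(π·7.3³) = 1.0048e+06/1222.1 = 822.17 MPa
τ_max = K·τ₀ = 1.2643 × 822.17 = 1039.5 MPa

1040 MPa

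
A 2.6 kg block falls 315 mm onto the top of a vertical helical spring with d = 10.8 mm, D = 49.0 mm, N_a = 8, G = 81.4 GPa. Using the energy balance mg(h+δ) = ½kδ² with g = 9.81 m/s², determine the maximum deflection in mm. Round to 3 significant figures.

k = Gd⁴/(8D³N_a) = (81.4×10³)(10.8⁴)/(8·49.0³·8) = 147.08 N/mm
W = mg = 2.6 × 9.81 = 25.506 N
½kδ² − Wδ − Wh = 0 → δ = (W + √(W² + 2kWh))/k
δ = (25.506 + √(650.56 + 2.36338e+06))/147.08 = (25.506 + 1537.5)/147.08 = 10.627 mm

10.6 mm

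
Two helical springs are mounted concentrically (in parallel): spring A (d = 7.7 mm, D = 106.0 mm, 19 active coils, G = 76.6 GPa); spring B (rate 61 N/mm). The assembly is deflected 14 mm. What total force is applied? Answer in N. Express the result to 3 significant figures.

875 N

k_A = Gd⁴/(8D³N_a) = (76.6×10³)(7.7⁴)/(8·106.0³·19) = 1.4874 N/mm
Parallel: k_eq = 1.4874 + 61 = 62.487 N/mm
F = k_eq·δ = 62.487·14 = 874.82 N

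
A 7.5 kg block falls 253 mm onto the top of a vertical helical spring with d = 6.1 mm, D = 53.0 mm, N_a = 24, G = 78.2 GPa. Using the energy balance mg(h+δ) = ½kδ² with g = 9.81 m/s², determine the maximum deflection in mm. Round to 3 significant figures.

120 mm

k = Gd⁴/(8D³N_a) = (78.2×10³)(6.1⁴)/(8·53.0³·24) = 3.7879 N/mm
W = mg = 7.5 × 9.81 = 73.575 N
½kδ² − Wδ − Wh = 0 → δ = (W + √(W² + 2kWh))/k
δ = (73.575 + √(5413.3 + 141019))/3.7879 = (73.575 + 382.66)/3.7879 = 120.45 mm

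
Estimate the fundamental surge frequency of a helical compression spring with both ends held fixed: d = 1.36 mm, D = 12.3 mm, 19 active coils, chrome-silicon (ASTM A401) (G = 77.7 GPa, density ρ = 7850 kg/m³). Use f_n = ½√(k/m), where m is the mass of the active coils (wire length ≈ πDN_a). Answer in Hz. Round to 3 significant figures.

168 Hz

k = Gd⁴/(8D³N_a) = (77.7×10³)(1.36⁴)/(8·12.3³·19) = 0.93976 N/mm = 939.76 N/m
Wire length L = πDN_a = π·12.3·19 = 734.19 mm
m = ρ·(πd²/4)·L = 7850 × 1.4527×10⁻⁶ m² × 0.73419 m = 0.0083723 kg
f_n = ½√(k/m) = 0.5·√(939.76/0.0083723) = 0.5·√(1.1225e+05) = 167.52 Hz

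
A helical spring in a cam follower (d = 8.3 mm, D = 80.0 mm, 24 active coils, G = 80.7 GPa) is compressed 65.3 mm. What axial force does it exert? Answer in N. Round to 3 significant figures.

k = Gd⁴/(8D³N_a) = (80.7×10³)(8.3⁴)/(8·80.0³·24) = 3.896 N/mm
F = k·δ = 3.896 × 65.3 = 254.41 N

254 N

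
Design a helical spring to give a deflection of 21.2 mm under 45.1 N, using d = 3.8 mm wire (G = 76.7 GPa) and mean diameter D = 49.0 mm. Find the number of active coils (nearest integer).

8

Required rate k = F/δ = 45.1/21.2 = 2.1274 N/mm
N_a = Gd⁴/(8D³k) = (76.7×10³ × 3.8⁴)/(8 × 49.0³ × 2.1274)
    = 1.5993e+07 / 2.00225e+06 = 7.987 → 8 coils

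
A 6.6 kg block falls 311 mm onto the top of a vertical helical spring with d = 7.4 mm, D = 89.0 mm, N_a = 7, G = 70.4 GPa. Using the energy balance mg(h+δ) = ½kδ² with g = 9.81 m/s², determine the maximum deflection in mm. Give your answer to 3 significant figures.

k = Gd⁴/(8D³N_a) = (70.4×10³)(7.4⁴)/(8·89.0³·7) = 5.3474 N/mm
W = mg = 6.6 × 9.81 = 64.746 N
½kδ² − Wδ − Wh = 0 → δ = (W + √(W² + 2kWh))/k
δ = (64.746 + √(4192 + 215350))/5.3474 = (64.746 + 468.55)/5.3474 = 99.731 mm

99.7 mm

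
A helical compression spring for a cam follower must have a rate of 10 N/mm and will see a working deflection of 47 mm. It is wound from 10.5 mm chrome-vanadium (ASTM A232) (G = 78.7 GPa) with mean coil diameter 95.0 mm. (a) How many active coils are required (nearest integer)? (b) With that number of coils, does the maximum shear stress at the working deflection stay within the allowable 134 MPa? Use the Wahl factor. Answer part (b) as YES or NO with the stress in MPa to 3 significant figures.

N_a = Gd⁴/(8D³k) = (78.7×10³)(10.5⁴)/(8·95.0³·10) = 13.95 → N_a = 14
Actual rate k = Gd⁴/(8D³·14) = 9.9619 N/mm
Working load F = kδ = 9.9619·47 = 468.21 N
C = 95.0/10.5 = 9.0476; K_W = (4C−1)/(4C−4)+0.615/C = 1.1612
τ_max = K_W·8FD/(πd³) = 1.1612·97.845 = 113.61 MPa
τ_max ≤ 134 MPa → acceptable

(a) 14 coils; (b) YES, τ_max = 114 MPa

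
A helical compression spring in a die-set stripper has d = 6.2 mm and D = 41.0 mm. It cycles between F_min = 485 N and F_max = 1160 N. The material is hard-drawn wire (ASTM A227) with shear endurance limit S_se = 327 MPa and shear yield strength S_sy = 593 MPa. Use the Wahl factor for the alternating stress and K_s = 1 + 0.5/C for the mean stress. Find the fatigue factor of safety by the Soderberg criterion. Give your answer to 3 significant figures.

C = D/d = 41.0/6.2 = 6.6129; K_W = (4C−1)/(4C−4)+0.615/C = 1.2266; K_s = 1+0.5/C = 1.0756
F_a = (F_max−F_min)/2 = 337.5 N; F_m = (F_max+F_min)/2 = 822.5 N
τ_a = K_W·8F_aD/(πd³) = 1.2266 × 147.85 = 181.36 MPa
τ_m = K_s·8F_mD/(πd³) = 1.0756 × 360.32 = 387.56 MPa
Soderberg: 1/n_f = τ_a/S_se + τ_m/S_sy = 181.36/327 + 387.56/593 = 0.55461 + 0.65356 = 1.2082
n_f = 1/1.2082 = 0.8277

0.828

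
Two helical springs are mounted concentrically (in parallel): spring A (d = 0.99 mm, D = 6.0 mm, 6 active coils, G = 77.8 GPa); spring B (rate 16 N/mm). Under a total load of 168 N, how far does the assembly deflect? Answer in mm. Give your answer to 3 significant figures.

k_A = Gd⁴/(8D³N_a) = (77.8×10³)(0.99⁴)/(8·6.0³·6) = 7.2082 N/mm
Parallel: k_eq = 7.2082 + 16 = 23.208 N/mm
δ = F/k_eq = 168/23.208 = 7.2388 mm

7.24 mm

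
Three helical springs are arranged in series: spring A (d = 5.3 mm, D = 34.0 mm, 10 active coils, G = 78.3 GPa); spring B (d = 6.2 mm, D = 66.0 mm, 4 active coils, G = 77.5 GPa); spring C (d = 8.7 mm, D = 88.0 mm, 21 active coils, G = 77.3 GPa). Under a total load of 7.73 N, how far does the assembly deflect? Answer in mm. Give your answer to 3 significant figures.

k_A = Gd⁴/(8D³N_a) = (78.3×10³)(5.3⁴)/(8·34.0³·10) = 19.649 N/mm
k_B = Gd⁴/(8D³N_a) = (77.5×10³)(6.2⁴)/(8·66.0³·4) = 12.448 N/mm
k_C = Gd⁴/(8D³N_a) = (77.3×10³)(8.7⁴)/(8·88.0³·21) = 3.8681 N/mm
Series: 1/k_eq = 1/19.649 + 1/12.448 + 1/3.8681 = 0.38975; k_eq = 2.5657 N/mm
δ = F/k_eq = 7.73/2.5657 = 3.0128 mm

3.01 mm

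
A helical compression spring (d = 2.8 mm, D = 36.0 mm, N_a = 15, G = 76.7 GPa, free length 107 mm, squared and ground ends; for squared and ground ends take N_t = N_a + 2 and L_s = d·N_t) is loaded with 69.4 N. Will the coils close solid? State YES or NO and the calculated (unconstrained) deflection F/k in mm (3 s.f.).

YES, δ = 82.4 mm

k = Gd⁴/(8D³N_a) = (76.7×10³)(2.8⁴)/(8·36.0³·15) = 0.84205 N/mm
N_t = 17; L_s = 2.8·17 = 47.6 mm; δ_solid = L₀ − L_s = 107 − 47.6 = 59.4 mm
δ = F/k = 69.4/0.84205 = 82.418 mm
δ ≥ δ_solid → spring goes solid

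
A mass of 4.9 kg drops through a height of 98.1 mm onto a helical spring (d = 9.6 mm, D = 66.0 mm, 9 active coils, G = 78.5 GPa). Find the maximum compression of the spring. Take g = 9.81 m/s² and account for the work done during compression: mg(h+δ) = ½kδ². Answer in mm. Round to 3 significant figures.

k = Gd⁴/(8D³N_a) = (78.5×10³)(9.6⁴)/(8·66.0³·9) = 32.21 N/mm
W = mg = 4.9 × 9.81 = 48.069 N
½kδ² − Wδ − Wh = 0 → δ = (W + √(W² + 2kWh))/k
δ = (48.069 + √(2310.6 + 303777))/32.21 = (48.069 + 553.25)/32.21 = 18.669 mm

18.7 mm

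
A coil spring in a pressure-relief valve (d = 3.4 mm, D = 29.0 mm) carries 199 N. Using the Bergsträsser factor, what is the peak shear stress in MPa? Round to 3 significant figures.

434 MPa

Spring index C = D/d = 29.0/3.4 = 8.5294
K_B = (4C+2)/(4C−3) = 36.118/31.118 = 1.1607
τ₀ = 8FD/(πd³) = 8·199·29.0/(π·3.4³) = 46168/123.48 = 373.9 MPa
τ_max = K·τ₀ = 1.1607 × 373.9 = 433.98 MPa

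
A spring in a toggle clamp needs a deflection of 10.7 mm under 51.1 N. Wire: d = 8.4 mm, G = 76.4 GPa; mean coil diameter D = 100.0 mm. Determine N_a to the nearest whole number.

Required rate k = F/δ = 51.1/10.7 = 4.7757 N/mm
N_a = Gd⁴/(8D³k) = (76.4×10³ × 8.4⁴)/(8 × 100.0³ × 4.7757)
    = 3.80374e+08 / 3.82056e+07 = 9.956 → 10 coils

10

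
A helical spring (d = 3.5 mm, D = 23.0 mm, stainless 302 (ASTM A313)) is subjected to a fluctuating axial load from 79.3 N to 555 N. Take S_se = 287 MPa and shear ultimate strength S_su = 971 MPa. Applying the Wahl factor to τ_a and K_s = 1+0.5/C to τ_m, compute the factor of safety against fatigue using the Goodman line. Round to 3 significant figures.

C = D/d = 23.0/3.5 = 6.5714; K_W = (4C−1)/(4C−4)+0.615/C = 1.2282; K_s = 1+0.5/C = 1.0761
F_a = (F_max−F_min)/2 = 237.85 N; F_m = (F_max+F_min)/2 = 317.15 N
τ_a = K_W·8F_aD/(πd³) = 1.2282 × 324.91 = 399.06 MPa
τ_m = K_s·8F_mD/(πd³) = 1.0761 × 433.24 = 466.2 MPa
Goodman: 1/n_f = τ_a/S_se + τ_m/S_su = 399.06/287 + 466.2/971 = 1.39045 + 0.48013 = 1.8706
n_f = 1/1.8706 = 0.5346

0.535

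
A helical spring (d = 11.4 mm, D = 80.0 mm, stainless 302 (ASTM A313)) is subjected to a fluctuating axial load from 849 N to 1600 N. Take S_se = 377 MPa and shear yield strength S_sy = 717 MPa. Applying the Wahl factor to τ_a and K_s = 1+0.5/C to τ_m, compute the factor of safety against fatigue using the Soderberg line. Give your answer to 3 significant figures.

C = D/d = 80.0/11.4 = 7.0175; K_W = (4C−1)/(4C−4)+0.615/C = 1.2123; K_s = 1+0.5/C = 1.0713
F_a = (F_max−F_min)/2 = 375.5 N; F_m = (F_max+F_min)/2 = 1224.5 N
τ_a = K_W·8F_aD/(πd³) = 1.2123 × 51.633 = 62.593 MPa
τ_m = K_s·8F_mD/(πd³) = 1.0713 × 168.37 = 180.37 MPa
Soderberg: 1/n_f = τ_a/S_se + τ_m/S_sy = 62.593/377 + 180.37/717 = 0.16603 + 0.25156 = 0.41759
n_f = 1/0.41759 = 2.395

2.39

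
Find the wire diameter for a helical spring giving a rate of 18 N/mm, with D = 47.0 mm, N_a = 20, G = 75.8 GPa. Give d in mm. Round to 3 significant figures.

d = (8D³N_a·k / G)^(1/4) = (8·47.0³·20·18 / (75.8×10³))^0.25
  = (3944.7)^0.25 = 7.9251 mm

7.93 mm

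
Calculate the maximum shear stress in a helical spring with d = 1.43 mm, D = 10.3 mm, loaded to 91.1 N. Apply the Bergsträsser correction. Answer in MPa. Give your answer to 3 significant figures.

975 MPa

Spring index C = D/d = 10.3/1.43 = 7.2028
K_B = (4C+2)/(4C−3) = 30.811/25.811 = 1.1937
τ₀ = 8FD/(πd³) = 8·91.1·10.3/(π·1.43³) = 7506.64/9.1867 = 817.12 MPa
τ_max = K·τ₀ = 1.1937 × 817.12 = 975.41 MPa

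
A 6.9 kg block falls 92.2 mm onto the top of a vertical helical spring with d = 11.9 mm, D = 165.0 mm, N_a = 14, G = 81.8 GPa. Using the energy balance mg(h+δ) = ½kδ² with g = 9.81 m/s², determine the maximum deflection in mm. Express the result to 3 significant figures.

k = Gd⁴/(8D³N_a) = (81.8×10³)(11.9⁴)/(8·165.0³·14) = 3.2604 N/mm
W = mg = 6.9 × 9.81 = 67.689 N
½kδ² − Wδ − Wh = 0 → δ = (W + √(W² + 2kWh))/k
δ = (67.689 + √(4581.8 + 40695.9))/3.2604 = (67.689 + 212.79)/3.2604 = 86.024 mm

86.0 mm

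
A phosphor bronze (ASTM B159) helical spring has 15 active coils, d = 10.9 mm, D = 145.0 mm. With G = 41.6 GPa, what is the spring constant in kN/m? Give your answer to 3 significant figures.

1.61 kN/m

k = Gd⁴/(8D³N_a) = (41.6×10³ × 10.9⁴) / (8 × 145.0³ × 15)
  = 5.87218e+08 / 3.65835e+08 = 1.6051 N/mm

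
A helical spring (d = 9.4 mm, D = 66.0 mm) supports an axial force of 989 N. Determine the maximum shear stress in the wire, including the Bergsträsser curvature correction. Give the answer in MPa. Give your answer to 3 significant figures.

Spring index C = D/d = 66.0/9.4 = 7.0213
K_B = (4C+2)/(4C−3) = 30.085/25.085 = 1.1993
τ₀ = 8FD/(πd³) = 8·989·66.0/(π·9.4³) = 522192/2609.4 = 200.12 MPa
τ_max = K·τ₀ = 1.1993 × 200.12 = 240.01 MPa

240 MPa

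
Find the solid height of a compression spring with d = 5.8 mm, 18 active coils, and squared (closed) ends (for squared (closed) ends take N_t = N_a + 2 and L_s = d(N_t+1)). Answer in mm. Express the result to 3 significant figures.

122 mm

squared (closed) ends: N_t = N_a + 2 = 18 + 2 = 20
L_s = d·(N_t+1) = 5.8 × 21 = 121.8 mm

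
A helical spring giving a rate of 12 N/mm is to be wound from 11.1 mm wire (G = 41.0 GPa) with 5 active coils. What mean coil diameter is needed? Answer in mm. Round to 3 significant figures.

D = (Gd⁴/(8N_a·k))^(1/3) = (41.0×10³·11.1⁴/(8·5·12))^(1/3)
  = (1.29669e+06)^(1/3) = 109.0464 mm

109 mm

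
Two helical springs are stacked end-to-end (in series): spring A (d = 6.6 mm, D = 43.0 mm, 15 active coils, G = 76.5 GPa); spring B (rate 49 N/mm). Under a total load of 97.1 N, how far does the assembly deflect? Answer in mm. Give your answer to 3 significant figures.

8.36 mm

k_A = Gd⁴/(8D³N_a) = (76.5×10³)(6.6⁴)/(8·43.0³·15) = 15.214 N/mm
Series: 1/k_eq = 1/15.214 + 1/49 = 0.086136; k_eq = 11.61 N/mm
δ = F/k_eq = 97.1/11.61 = 8.3638 mm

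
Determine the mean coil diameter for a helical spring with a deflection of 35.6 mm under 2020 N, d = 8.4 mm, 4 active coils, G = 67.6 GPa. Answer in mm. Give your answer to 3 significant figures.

57.0 mm

Required rate k = F/δ = 2020/35.6 = 56.742 N/mm
D = (Gd⁴/(8N_a·k))^(1/3) = (67.6×10³·8.4⁴/(8·4·56.742))^(1/3)
  = (185358)^(1/3) = 57.0170 mm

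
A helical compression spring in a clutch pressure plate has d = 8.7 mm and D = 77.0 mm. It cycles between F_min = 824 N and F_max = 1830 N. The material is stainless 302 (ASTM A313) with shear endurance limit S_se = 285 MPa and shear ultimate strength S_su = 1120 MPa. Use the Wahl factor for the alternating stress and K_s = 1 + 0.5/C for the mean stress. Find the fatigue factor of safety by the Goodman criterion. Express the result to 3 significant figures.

1.02

C = D/d = 77.0/8.7 = 8.8506; K_W = (4C−1)/(4C−4)+0.615/C = 1.1650; K_s = 1+0.5/C = 1.0565
F_a = (F_max−F_min)/2 = 503 N; F_m = (F_max+F_min)/2 = 1327 N
τ_a = K_W·8F_aD/(πd³) = 1.1650 × 149.78 = 174.49 MPa
τ_m = K_s·8F_mD/(πd³) = 1.0565 × 395.13 = 417.46 MPa
Goodman: 1/n_f = τ_a/S_se + τ_m/S_su = 174.49/285 + 417.46/1120 = 0.61225 + 0.37273 = 0.98498
n_f = 1/0.98498 = 1.015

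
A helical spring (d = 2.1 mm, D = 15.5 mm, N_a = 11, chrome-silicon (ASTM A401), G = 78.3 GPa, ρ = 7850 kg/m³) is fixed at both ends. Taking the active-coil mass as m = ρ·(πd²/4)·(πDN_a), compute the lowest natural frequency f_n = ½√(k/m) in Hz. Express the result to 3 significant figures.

282 Hz

k = Gd⁴/(8D³N_a) = (78.3×10³)(2.1⁴)/(8·15.5³·11) = 4.6469 N/mm = 4646.9 N/m
Wire length L = πDN_a = π·15.5·11 = 535.64 mm
m = ρ·(πd²/4)·L = 7850 × 3.4636×10⁻⁶ m² × 0.53564 m = 0.014564 kg
f_n = ½√(k/m) = 0.5·√(4646.9/0.014564) = 0.5·√(3.1907e+05) = 282.43 Hz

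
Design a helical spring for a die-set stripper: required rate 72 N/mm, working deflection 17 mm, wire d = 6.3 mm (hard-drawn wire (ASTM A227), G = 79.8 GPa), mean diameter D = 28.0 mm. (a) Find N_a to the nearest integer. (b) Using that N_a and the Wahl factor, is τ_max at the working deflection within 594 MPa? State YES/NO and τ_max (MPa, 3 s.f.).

N_a = Gd⁴/(8D³k) = (79.8×10³)(6.3⁴)/(8·28.0³·72) = 9.942 → N_a = 10
Actual rate k = Gd⁴/(8D³·10) = 71.582 N/mm
Working load F = kδ = 71.582·17 = 1216.9 N
C = 28.0/6.3 = 4.4444; K_W = (4C−1)/(4C−4)+0.615/C = 1.3561
τ_max = K_W·8FD/(πd³) = 1.3561·347 = 470.57 MPa
τ_max ≤ 594 MPa → acceptable

(a) 10 coils; (b) YES, τ_max = 471 MPa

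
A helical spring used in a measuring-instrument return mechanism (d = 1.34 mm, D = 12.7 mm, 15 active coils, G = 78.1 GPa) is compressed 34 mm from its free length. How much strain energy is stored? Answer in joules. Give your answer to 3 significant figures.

0.592 J

k = Gd⁴/(8D³N_a) = (78.1×10³)(1.34⁴)/(8·12.7³·15) = 1.0244 N/mm
U = ½kδ² = 0.5 × 1.0244 × 34² = 592.11 N·mm = 0.59211 J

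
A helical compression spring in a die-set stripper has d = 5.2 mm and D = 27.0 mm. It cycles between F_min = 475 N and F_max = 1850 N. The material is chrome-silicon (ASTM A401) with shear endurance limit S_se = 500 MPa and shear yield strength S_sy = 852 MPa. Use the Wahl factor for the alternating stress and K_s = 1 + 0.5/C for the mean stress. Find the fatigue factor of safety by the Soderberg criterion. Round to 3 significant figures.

C = D/d = 27.0/5.2 = 5.1923; K_W = (4C−1)/(4C−4)+0.615/C = 1.2973; K_s = 1+0.5/C = 1.0963
F_a = (F_max−F_min)/2 = 687.5 N; F_m = (F_max+F_min)/2 = 1162.5 N
τ_a = K_W·8F_aD/(πd³) = 1.2973 × 336.18 = 436.14 MPa
τ_m = K_s·8F_mD/(πd³) = 1.0963 × 568.44 = 623.18 MPa
Soderberg: 1/n_f = τ_a/S_se + τ_m/S_sy = 436.14/500 + 623.18/852 = 0.87227 + 0.73143 = 1.6037
n_f = 1/1.6037 = 0.6236

0.624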